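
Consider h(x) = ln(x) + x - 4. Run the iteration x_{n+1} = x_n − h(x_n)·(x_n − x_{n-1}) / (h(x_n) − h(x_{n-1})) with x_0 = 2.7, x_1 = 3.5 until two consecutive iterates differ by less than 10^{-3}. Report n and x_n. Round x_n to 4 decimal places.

n = 4, x_n = 2.9263

h(2.7) = -0.306748, h(3.5) = 0.752763
x_2 = 3.500000 − 0.752763·(0.800000)/(1.059511) = 2.931615;  |Δ| = 0.568385
h(2.931615) = 0.007168
x_3 = 2.931615 − 0.007168·(-0.568385)/(-0.745595) = 2.926150;  |Δ| = 0.005465
h(2.926150) = -0.000162
x_4 = 2.926150 − (-0.000162)·(-0.005465)/(-0.007330) = 2.926271;  |Δ| = 0.000121
|x_4 − x_3| = 0.000121 < 10^{-3}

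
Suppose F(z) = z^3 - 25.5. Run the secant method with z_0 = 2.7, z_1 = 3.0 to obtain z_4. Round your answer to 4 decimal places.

2.9434

F(2.7) = -5.817000, F(3.0) = 1.500000
z_2 = 3.000000 − 1.500000·(3.000000 − 2.700000) / (1.500000 − (-5.817000)) = 3.000000 − (0.450000)/(7.317000) = 2.938499
F(2.938499) = -0.126708
z_3 = 2.938499 − (-0.126708)·(2.938499 − 3.000000) / (-0.126708 − 1.500000) = 2.938499 − (0.007793)/(-1.626708) = 2.943290
F(2.943290) = -0.002413
z_4 = 2.943290 − (-0.002413)·(2.943290 − 2.938499) / (-0.002413 − (-0.126708)) = 2.943290 − (-0.000012)/(0.124295) = 2.943383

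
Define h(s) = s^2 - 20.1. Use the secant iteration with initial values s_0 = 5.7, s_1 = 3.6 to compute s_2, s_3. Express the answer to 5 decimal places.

h(5.7) = 12.3900000, h(3.6) = -7.1400000
s_2 = 3.6000000 − (-7.1400000)·(3.6000000 − 5.7000000) / (-7.1400000 − 12.3900000) = 3.6000000 − (14.9940000)/(-19.5300000) = 4.3677419
h(4.3677419) = -1.0228304
s_3 = 4.3677419 − (-1.0228304)·(4.3677419 − 3.6000000) / (-1.0228304 − (-7.1400000)) = 4.3677419 − (-0.7852698)/(6.1171696) = 4.4961134

4.36774, 4.49611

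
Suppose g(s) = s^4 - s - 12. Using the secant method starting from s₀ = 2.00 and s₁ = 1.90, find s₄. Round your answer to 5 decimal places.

1.93198

g(2.00) = 2.0000000, g(1.90) = -0.8679000
s₂ = 1.9000000 − (-0.8679000)·(1.9000000 − 2.0000000) / (-0.8679000 − 2.0000000) = 1.9000000 − (0.0867900)/(-2.8679000) = 1.9302626
g(1.9302626) = -0.0478307
s₃ = 1.9302626 − (-0.0478307)·(1.9302626 − 1.9000000) / (-0.0478307 − (-0.8679000)) = 1.9302626 − (-0.0014475)/(0.8200693) = 1.9320276
g(1.9320276) = 0.0012514
s₄ = 1.9320276 − 0.0012514·(1.9320276 − 1.9302626) / (0.0012514 − (-0.0478307)) = 1.9320276 − (0.0000022)/(0.0490821) = 1.9319826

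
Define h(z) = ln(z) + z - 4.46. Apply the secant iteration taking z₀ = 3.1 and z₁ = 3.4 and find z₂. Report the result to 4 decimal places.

3.2748

h(3.1) = -0.228598, h(3.4) = 0.163775
z₂ = 3.400000 − 0.163775·(3.400000 − 3.100000) / (0.163775 − (-0.228598)) = 3.400000 − (0.049133)/(0.392373) = 3.274781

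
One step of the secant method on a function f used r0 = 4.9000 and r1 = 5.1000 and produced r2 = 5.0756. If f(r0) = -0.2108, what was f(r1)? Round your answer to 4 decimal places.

The secant line through (4.9000, -0.2108) and (5.1000, f(r1)) crosses zero at r2 = 5.0756.
So (4.9000, -0.2108), (5.1000, f(r1)), (5.0756, 0) are collinear:
f(r1) = -0.2108 · (5.1000 − 5.0756) / (4.9000 − 5.0756) = -0.2108 · (0.024400)/(-0.175600) = 0.029291

0.0293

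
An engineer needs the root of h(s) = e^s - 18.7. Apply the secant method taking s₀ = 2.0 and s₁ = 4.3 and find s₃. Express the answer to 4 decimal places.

2.6282

h(2.0) = -11.310944, h(4.3) = 54.999794
s₂ = 4.300000 − 54.999794·(4.300000 − 2.000000) / (54.999794 − (-11.310944)) = 4.300000 − (126.499526)/(66.310738) = 2.392322
h(2.392322) = -7.761134
s₃ = 2.392322 − (-7.761134)·(2.392322 − 4.300000) / (-7.761134 − 54.999794) = 2.392322 − (14.805743)/(-62.760928) = 2.628229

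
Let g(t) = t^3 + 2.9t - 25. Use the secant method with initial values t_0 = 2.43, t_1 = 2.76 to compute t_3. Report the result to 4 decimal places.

g(2.43) = -3.604093, g(2.76) = 4.028576
t_2 = 2.760000 − 4.028576·(2.760000 − 2.430000) / (4.028576 − (-3.604093)) = 2.760000 − (1.329430)/(7.632669) = 2.585824
g(2.585824) = -0.211042
t_3 = 2.585824 − (-0.211042)·(2.585824 − 2.760000) / (-0.211042 − 4.028576) = 2.585824 − (0.036759)/(-4.239618) = 2.594494

2.5945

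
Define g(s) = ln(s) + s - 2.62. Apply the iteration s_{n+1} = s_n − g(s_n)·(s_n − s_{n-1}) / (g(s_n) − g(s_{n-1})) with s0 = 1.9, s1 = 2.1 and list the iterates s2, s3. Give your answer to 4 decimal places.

1.9521, 1.9514

g(1.9) = -0.078146, g(2.1) = 0.221937
s2 = 2.100000 − 0.221937·(2.100000 − 1.900000) / (0.221937 − (-0.078146)) = 2.100000 − (0.044387)/(0.300083) = 1.952083
g(1.952083) = 0.000980
s3 = 1.952083 − 0.000980·(1.952083 − 2.100000) / (0.000980 − 0.221937) = 1.952083 − (-0.000145)/(-0.220957) = 1.951427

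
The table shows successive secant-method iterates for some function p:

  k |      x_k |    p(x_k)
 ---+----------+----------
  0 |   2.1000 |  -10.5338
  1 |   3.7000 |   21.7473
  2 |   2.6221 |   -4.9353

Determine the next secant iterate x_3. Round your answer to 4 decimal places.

x_3 = 2.6221 − (-4.9353)·(2.6221 − 3.7000) / (-4.9353 − 21.7473)
   = 2.6221 − (5.319760)/(-26.682600) = 2.821472

2.8215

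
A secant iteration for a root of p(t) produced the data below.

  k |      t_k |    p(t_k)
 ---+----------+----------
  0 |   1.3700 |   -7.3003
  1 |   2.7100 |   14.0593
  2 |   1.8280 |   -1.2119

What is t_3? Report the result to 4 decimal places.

t_3 = 1.8280 − (-1.2119)·(1.8280 − 2.7100) / (-1.2119 − 14.0593)
   = 1.8280 − (1.068896)/(-15.271200) = 1.897994

1.8980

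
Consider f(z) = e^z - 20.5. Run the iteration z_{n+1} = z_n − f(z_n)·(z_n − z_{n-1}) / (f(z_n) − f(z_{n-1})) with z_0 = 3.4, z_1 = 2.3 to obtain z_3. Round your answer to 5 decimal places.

f(3.4) = 9.4641000, f(2.3) = -10.5258175
z_2 = 2.3000000 − (-10.5258175)·(2.3000000 − 3.4000000) / (-10.5258175 − 9.4641000) = 2.3000000 − (11.5783993)/(-19.9899176) = 2.8792120
f(2.8792120) = -2.6997597
z_3 = 2.8792120 − (-2.6997597)·(2.8792120 − 2.3000000) / (-2.6997597 − (-10.5258175)) = 2.8792120 − (-1.5637331)/(7.8260579) = 3.0790230

3.07902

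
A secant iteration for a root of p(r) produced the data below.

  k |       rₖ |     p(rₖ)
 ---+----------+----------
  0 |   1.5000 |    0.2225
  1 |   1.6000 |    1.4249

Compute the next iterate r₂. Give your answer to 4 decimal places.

r₂ = 1.6000 − 1.4249·(1.6000 − 1.5000) / (1.4249 − 0.2225)
   = 1.6000 − (0.142490)/(1.202400) = 1.481495

1.4815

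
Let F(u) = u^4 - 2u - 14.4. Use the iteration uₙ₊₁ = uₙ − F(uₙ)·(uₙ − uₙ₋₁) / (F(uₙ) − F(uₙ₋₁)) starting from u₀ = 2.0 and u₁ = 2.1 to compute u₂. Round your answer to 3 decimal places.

F(2.0) = -2.40000, F(2.1) = 0.84810
u₂ = 2.10000 − 0.84810·(2.10000 − 2.00000) / (0.84810 − (-2.40000)) = 2.10000 − (0.08481)/(3.24810) = 2.07389

2.074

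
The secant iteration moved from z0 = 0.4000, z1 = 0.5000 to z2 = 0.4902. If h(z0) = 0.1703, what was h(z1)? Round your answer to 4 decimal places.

The secant line through (0.4000, 0.1703) and (0.5000, h(z1)) crosses zero at z2 = 0.4902.
So (0.4000, 0.1703), (0.5000, h(z1)), (0.4902, 0) are collinear:
h(z1) = 0.1703 · (0.5000 − 0.4902) / (0.4000 − 0.4902) = 0.1703 · (0.009800)/(-0.090200) = -0.018503

-0.0185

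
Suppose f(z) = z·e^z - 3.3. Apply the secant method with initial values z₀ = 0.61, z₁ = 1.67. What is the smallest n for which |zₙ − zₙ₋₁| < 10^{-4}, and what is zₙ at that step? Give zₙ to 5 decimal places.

f(0.61) = -2.1773368, f(1.67) = 5.5713202
z₂ = 1.6700000 − 5.5713202·(1.0600000)/(7.7486571) = 0.9078551;  |Δ| = 0.7621449
f(0.9078551) = -1.0494275
z₃ = 0.9078551 − (-1.0494275)·(-0.7621449)/(-6.6207478) = 1.0286596;  |Δ| = 0.1208045
f(1.0286596) = -0.4225165
z₄ = 1.0286596 − (-0.4225165)·(0.1208045)/(0.6269110) = 1.1100776;  |Δ| = 0.0814181
f(1.1100776) = 0.0686348
z₅ = 1.1100776 − 0.0686348·(0.0814181)/(0.4911514) = 1.0987000;  |Δ| = 0.0113776
f(1.0987000) = -0.0036106
z₆ = 1.0987000 − (-0.0036106)·(-0.0113776)/(-0.0722455) = 1.0992687;  |Δ| = 0.0005686
f(1.0992687) = -0.0000287
z₇ = 1.0992687 − (-0.0000287)·(0.0005686)/(0.0035819) = 1.0992732;  |Δ| = 0.0000046
|z₇ − z₆| = 0.0000046 < 10^{-4}

n = 7, zₙ = 1.09927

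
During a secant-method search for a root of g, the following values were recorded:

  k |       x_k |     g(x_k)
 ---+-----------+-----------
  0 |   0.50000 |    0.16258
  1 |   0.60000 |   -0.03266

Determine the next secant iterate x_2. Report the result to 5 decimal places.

x_2 = 0.60000 − (-0.03266)·(0.60000 − 0.50000) / (-0.03266 − 0.16258)
   = 0.60000 − (-0.0032660)/(-0.1952400) = 0.5832719

0.58327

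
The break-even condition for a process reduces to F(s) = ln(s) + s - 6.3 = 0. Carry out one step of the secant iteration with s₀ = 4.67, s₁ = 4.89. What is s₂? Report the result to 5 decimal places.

4.74347

F(4.67) = -0.0888409, F(4.89) = 0.1771923
s₂ = 4.8900000 − 0.1771923·(4.8900000 − 4.6700000) / (0.1771923 − (-0.0888409)) = 4.8900000 − (0.0389823)/(0.2660332) = 4.7434683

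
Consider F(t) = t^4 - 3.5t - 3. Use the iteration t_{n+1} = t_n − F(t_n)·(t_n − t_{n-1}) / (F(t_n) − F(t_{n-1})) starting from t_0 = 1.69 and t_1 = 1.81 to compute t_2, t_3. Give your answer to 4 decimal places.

F(1.69) = -0.757693, F(1.81) = 1.397831
t_2 = 1.810000 − 1.397831·(1.810000 − 1.690000) / (1.397831 − (-0.757693)) = 1.810000 − (0.167740)/(2.155524) = 1.732181
F(1.732181) = -0.059919
t_3 = 1.732181 − (-0.059919)·(1.732181 − 1.810000) / (-0.059919 − 1.397831) = 1.732181 − (0.004663)/(-1.457751) = 1.735380

1.7322, 1.7354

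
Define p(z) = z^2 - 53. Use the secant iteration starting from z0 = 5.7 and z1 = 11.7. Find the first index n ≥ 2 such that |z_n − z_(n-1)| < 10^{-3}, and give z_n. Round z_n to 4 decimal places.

n = 6, z_n = 7.2801

p(5.7) = -20.510000, p(11.7) = 83.890000
z2 = 11.700000 − 83.890000·(6.000000)/(104.400000) = 6.878736;  |Δ| = 4.821264
p(6.878736) = -5.682996
z3 = 6.878736 − (-5.682996)·(-4.821264)/(-89.572996) = 7.184623;  |Δ| = 0.305887
p(7.184623) = -1.381196
z4 = 7.184623 − (-1.381196)·(0.305887)/(4.301800) = 7.282835;  |Δ| = 0.098212
p(7.282835) = 0.039688
z5 = 7.282835 − 0.039688·(0.098212)/(1.420883) = 7.280092;  |Δ| = 0.002743
p(7.280092) = -0.000262
z6 = 7.280092 − (-0.000262)·(-0.002743)/(-0.039949) = 7.280110;  |Δ| = 0.000018
|z6 − z5| = 0.000018 < 10^{-3}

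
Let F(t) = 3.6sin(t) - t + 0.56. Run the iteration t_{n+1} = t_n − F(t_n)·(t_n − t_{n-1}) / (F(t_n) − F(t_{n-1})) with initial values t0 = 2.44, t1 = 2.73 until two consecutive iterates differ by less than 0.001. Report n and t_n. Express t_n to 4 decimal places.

n = 4, t_n = 2.5544

F(2.44) = 0.443566, F(2.73) = -0.729750
t2 = 2.730000 − (-0.729750)·(0.290000)/(-1.173316) = 2.549633;  |Δ| = 0.180367
F(2.549633) = 0.019125
t3 = 2.549633 − 0.019125·(-0.180367)/(0.748875) = 2.554239;  |Δ| = 0.004606
F(2.554239) = 0.000736
t4 = 2.554239 − 0.000736·(0.004606)/(-0.018388) = 2.554424;  |Δ| = 0.000184
|t4 − t3| = 0.000184 < 0.001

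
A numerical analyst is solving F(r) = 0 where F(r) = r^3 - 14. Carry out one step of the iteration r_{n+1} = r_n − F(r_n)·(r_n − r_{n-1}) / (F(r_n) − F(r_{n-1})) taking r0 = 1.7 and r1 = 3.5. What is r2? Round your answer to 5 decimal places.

F(1.7) = -9.0870000, F(3.5) = 28.8750000
r2 = 3.5000000 − 28.8750000·(3.5000000 − 1.7000000) / (28.8750000 − (-9.0870000)) = 3.5000000 − (51.9750000)/(37.9620000) = 2.1308677

2.13087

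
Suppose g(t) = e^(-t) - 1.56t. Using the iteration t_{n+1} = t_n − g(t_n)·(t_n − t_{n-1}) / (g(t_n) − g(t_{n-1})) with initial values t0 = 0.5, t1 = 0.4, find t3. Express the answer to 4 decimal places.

0.4208

g(0.5) = -0.173469, g(0.4) = 0.046320
t2 = 0.400000 − 0.046320·(0.400000 − 0.500000) / (0.046320 − (-0.173469)) = 0.400000 − (-0.004632)/(0.219789) = 0.421075
g(0.421075) = -0.000536
t3 = 0.421075 − (-0.000536)·(0.421075 − 0.400000) / (-0.000536 − 0.046320) = 0.421075 − (-0.000011)/(-0.046856) = 0.420834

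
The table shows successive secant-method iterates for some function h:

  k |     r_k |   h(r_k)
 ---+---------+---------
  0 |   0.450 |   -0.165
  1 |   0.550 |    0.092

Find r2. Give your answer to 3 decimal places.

r2 = 0.550 − 0.092·(0.550 − 0.450) / (0.092 − (-0.165))
   = 0.550 − (0.00920)/(0.25700) = 0.51420

0.514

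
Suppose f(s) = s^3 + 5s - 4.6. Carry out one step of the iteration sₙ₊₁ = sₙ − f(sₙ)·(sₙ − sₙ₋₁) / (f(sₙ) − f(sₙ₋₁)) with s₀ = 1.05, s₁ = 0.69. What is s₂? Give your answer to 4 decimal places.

f(1.05) = 1.807625, f(0.69) = -0.821491
s₂ = 0.690000 − (-0.821491)·(0.690000 − 1.050000) / (-0.821491 − 1.807625) = 0.690000 − (0.295737)/(-2.629116) = 0.802485

0.8025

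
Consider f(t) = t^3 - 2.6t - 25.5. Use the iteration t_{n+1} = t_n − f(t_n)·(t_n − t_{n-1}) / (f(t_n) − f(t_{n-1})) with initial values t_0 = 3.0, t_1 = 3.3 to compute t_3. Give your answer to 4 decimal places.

f(3.0) = -6.300000, f(3.3) = 1.857000
t_2 = 3.300000 − 1.857000·(3.300000 − 3.000000) / (1.857000 − (-6.300000)) = 3.300000 − (0.557100)/(8.157000) = 3.231703
f(3.231703) = -0.150836
t_3 = 3.231703 − (-0.150836)·(3.231703 − 3.300000) / (-0.150836 − 1.857000) = 3.231703 − (0.010302)/(-2.007836) = 3.236834

3.2368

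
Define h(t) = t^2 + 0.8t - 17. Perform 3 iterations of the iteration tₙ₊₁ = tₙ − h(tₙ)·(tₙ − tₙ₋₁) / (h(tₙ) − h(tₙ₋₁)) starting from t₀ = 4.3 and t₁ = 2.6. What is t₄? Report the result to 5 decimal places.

h(4.3) = 4.9300000, h(2.6) = -8.1600000
t₂ = 2.6000000 − (-8.1600000)·(2.6000000 − 4.3000000) / (-8.1600000 − 4.9300000) = 2.6000000 − (13.8720000)/(-13.0900000) = 3.6597403
h(3.6597403) = -0.6785090
t₃ = 3.6597403 − (-0.6785090)·(3.6597403 − 2.6000000) / (-0.6785090 − (-8.1600000)) = 3.6597403 − (-0.7190433)/(7.4814910) = 3.7558499
h(3.7558499) = 0.1110883
t₄ = 3.7558499 − 0.1110883·(3.7558499 − 3.6597403) / (0.1110883 − (-0.6785090)) = 3.7558499 − (0.0106767)/(0.7895973) = 3.7423282

3.74233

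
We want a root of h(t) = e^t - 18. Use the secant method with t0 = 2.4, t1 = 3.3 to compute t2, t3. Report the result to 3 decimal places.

2.790, 2.871

h(2.4) = -6.97682, h(3.3) = 9.11264
t2 = 3.30000 − 9.11264·(3.30000 − 2.40000) / (9.11264 − (-6.97682)) = 3.30000 − (8.20138)/(16.08946) = 2.79026
h(2.79026) = -1.71468
t3 = 2.79026 − (-1.71468)·(2.79026 − 3.30000) / (-1.71468 − 9.11264) = 2.79026 − (0.87403)/(-10.82732) = 2.87099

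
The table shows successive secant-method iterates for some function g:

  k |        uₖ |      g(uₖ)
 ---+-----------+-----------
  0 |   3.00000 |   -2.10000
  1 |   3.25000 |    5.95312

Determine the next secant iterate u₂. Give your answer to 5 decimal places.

3.06519

u₂ = 3.25000 − 5.95312·(3.25000 − 3.00000) / (5.95312 − (-2.10000))
   = 3.25000 − (1.4882800)/(8.0531200) = 3.0651921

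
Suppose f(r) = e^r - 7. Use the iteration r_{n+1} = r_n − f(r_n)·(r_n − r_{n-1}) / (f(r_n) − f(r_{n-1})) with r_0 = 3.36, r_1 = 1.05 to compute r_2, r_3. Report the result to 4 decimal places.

1.4190, 2.2485

f(3.36) = 21.789191, f(1.05) = -4.142349
r_2 = 1.050000 − (-4.142349)·(1.050000 − 3.360000) / (-4.142349 − 21.789191) = 1.050000 − (9.568826)/(-25.931540) = 1.419003
f(1.419003) = -2.867001
r_3 = 1.419003 − (-2.867001)·(1.419003 − 1.050000) / (-2.867001 − (-4.142349)) = 1.419003 − (-1.057933)/(1.275348) = 2.248528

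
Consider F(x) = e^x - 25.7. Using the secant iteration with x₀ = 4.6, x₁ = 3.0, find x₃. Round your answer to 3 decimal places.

F(4.6) = 73.78432, F(3.0) = -5.61446
x₂ = 3.00000 − (-5.61446)·(3.00000 − 4.60000) / (-5.61446 − 73.78432) = 3.00000 − (8.98314)/(-79.39878) = 3.11314
F(3.11314) = -3.20845
x₃ = 3.11314 − (-3.20845)·(3.11314 − 3.00000) / (-3.20845 − (-5.61446)) = 3.11314 − (-0.36300)/(2.40601) = 3.26401

3.264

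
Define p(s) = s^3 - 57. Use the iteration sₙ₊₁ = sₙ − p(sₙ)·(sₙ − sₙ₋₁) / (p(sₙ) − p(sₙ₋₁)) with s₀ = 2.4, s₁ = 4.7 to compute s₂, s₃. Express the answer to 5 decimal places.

3.50340, 3.77883

p(2.4) = -43.1760000, p(4.7) = 46.8230000
s₂ = 4.7000000 − 46.8230000·(4.7000000 − 2.4000000) / (46.8230000 − (-43.1760000)) = 4.7000000 − (107.6929000)/(89.9990000) = 3.5033989
p(3.5033989) = -13.9999681
s₃ = 3.5033989 − (-13.9999681)·(3.5033989 − 4.7000000) / (-13.9999681 − 46.8230000) = 3.5033989 − (16.7523769)/(-60.8229681) = 3.7788274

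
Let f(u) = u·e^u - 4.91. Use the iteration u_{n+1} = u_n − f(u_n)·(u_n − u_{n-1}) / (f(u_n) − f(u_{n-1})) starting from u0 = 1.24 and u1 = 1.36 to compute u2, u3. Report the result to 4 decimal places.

f(1.24) = -0.625039, f(1.36) = 0.388823
u2 = 1.360000 − 0.388823·(1.360000 − 1.240000) / (0.388823 − (-0.625039)) = 1.360000 − (0.046659)/(1.013862) = 1.313979
f(1.313979) = -0.020748
u3 = 1.313979 − (-0.020748)·(1.313979 − 1.360000) / (-0.020748 − 0.388823) = 1.313979 − (0.000955)/(-0.409571) = 1.316311

1.3140, 1.3163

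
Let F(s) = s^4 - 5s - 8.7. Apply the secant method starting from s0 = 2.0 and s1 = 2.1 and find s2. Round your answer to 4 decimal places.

2.0916

F(2.0) = -2.700000, F(2.1) = 0.248100
s2 = 2.100000 − 0.248100·(2.100000 − 2.000000) / (0.248100 − (-2.700000)) = 2.100000 − (0.024810)/(2.948100) = 2.091584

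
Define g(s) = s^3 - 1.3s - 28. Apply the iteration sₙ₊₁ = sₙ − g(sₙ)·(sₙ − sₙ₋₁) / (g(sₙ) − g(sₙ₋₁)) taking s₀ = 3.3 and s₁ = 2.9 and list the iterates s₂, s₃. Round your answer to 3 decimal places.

3.168, 3.180

g(3.3) = 3.64700, g(2.9) = -7.38100
s₂ = 2.90000 − (-7.38100)·(2.90000 − 3.30000) / (-7.38100 − 3.64700) = 2.90000 − (2.95240)/(-11.02800) = 3.16772
g(3.16772) = -0.33175
s₃ = 3.16772 − (-0.33175)·(3.16772 − 2.90000) / (-0.33175 − (-7.38100)) = 3.16772 − (-0.08882)/(7.04925) = 3.18032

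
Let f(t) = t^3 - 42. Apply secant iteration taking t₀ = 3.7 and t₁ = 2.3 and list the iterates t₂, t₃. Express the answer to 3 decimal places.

f(3.7) = 8.65300, f(2.3) = -29.83300
t₂ = 2.30000 − (-29.83300)·(2.30000 − 3.70000) / (-29.83300 − 8.65300) = 2.30000 − (41.76620)/(-38.48600) = 3.38523
f(3.38523) = -3.20597
t₃ = 3.38523 − (-3.20597)·(3.38523 − 2.30000) / (-3.20597 − (-29.83300)) = 3.38523 − (-3.47922)/(26.62703) = 3.51590

3.385, 3.516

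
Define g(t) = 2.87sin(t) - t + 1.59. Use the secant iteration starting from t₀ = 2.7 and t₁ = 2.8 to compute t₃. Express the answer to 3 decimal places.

2.732

g(2.7) = 0.11658, g(2.8) = -0.24858
t₂ = 2.80000 − (-0.24858)·(2.80000 − 2.70000) / (-0.24858 − 0.11658) = 2.80000 − (-0.02486)/(-0.36516) = 2.73193
g(2.73193) = 0.00121
t₃ = 2.73193 − 0.00121·(2.73193 − 2.80000) / (0.00121 − (-0.24858)) = 2.73193 − (-0.00008)/(0.24979) = 2.73225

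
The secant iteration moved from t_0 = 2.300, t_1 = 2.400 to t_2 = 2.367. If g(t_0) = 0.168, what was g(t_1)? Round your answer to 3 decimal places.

-0.083

The secant line through (2.300, 0.168) and (2.400, g(t_1)) crosses zero at t_2 = 2.367.
So (2.300, 0.168), (2.400, g(t_1)), (2.367, 0) are collinear:
g(t_1) = 0.168 · (2.400 − 2.367) / (2.300 − 2.367) = 0.168 · (0.03300)/(-0.06700) = -0.08275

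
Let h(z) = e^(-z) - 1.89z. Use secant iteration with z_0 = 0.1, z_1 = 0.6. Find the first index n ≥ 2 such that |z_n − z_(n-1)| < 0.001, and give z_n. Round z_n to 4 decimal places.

n = 4, z_n = 0.3667

h(0.1) = 0.715837, h(0.6) = -0.585188
z_2 = 0.600000 − (-0.585188)·(0.500000)/(-1.301026) = 0.375105;  |Δ| = 0.224895
h(0.375105) = -0.021731
z_3 = 0.375105 − (-0.021731)·(-0.224895)/(0.563457) = 0.366431;  |Δ| = 0.008674
h(0.366431) = 0.000649
z_4 = 0.366431 − 0.000649·(-0.008674)/(0.022380) = 0.366683;  |Δ| = 0.000251
|z_4 − z_3| = 0.000251 < 0.001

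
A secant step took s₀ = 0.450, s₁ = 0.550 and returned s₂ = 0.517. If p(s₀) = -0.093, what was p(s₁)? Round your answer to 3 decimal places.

The secant line through (0.450, -0.093) and (0.550, p(s₁)) crosses zero at s₂ = 0.517.
So (0.450, -0.093), (0.550, p(s₁)), (0.517, 0) are collinear:
p(s₁) = -0.093 · (0.550 − 0.517) / (0.450 − 0.517) = -0.093 · (0.03300)/(-0.06700) = 0.04581

0.046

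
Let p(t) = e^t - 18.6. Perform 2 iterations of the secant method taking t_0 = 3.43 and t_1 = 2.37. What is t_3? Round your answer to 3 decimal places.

2.966

p(3.43) = 12.27664, p(2.37) = -7.90261
t_2 = 2.37000 − (-7.90261)·(2.37000 − 3.43000) / (-7.90261 − 12.27664) = 2.37000 − (8.37676)/(-20.17925) = 2.78512
p(2.78512) = -2.39828
t_3 = 2.78512 − (-2.39828)·(2.78512 − 2.37000) / (-2.39828 − (-7.90261)) = 2.78512 − (-0.99557)/(5.50433) = 2.96599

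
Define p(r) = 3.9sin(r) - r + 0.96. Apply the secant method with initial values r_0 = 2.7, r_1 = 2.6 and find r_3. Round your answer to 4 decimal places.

p(2.7) = -0.073218, p(2.6) = 0.370455
r_2 = 2.600000 − 0.370455·(2.600000 − 2.700000) / (0.370455 − (-0.073218)) = 2.600000 − (-0.037046)/(0.443674) = 2.683497
p(2.683497) = 0.001242
r_3 = 2.683497 − 0.001242·(2.683497 − 2.600000) / (0.001242 − 0.370455) = 2.683497 − (0.000104)/(-0.369214) = 2.683778

2.6838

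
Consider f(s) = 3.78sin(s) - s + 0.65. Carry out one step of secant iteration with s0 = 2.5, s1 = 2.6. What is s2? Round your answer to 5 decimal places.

2.59966

f(2.5) = 0.4122247, f(2.6) = -0.0014048
s2 = 2.6000000 − (-0.0014048)·(2.6000000 − 2.5000000) / (-0.0014048 − 0.4122247) = 2.6000000 − (-0.0001405)/(-0.4136295) = 2.5996604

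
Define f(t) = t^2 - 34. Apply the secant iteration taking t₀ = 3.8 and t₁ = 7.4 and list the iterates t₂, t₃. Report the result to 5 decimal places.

f(3.8) = -19.5600000, f(7.4) = 20.7600000
t₂ = 7.4000000 − 20.7600000·(7.4000000 − 3.8000000) / (20.7600000 − (-19.5600000)) = 7.4000000 − (74.7360000)/(40.3200000) = 5.5464286
f(5.5464286) = -3.2371301
t₃ = 5.5464286 − (-3.2371301)·(5.5464286 − 7.4000000) / (-3.2371301 − 20.7600000) = 5.5464286 − (6.0002519)/(-23.9971301) = 5.7964690

5.54643, 5.79647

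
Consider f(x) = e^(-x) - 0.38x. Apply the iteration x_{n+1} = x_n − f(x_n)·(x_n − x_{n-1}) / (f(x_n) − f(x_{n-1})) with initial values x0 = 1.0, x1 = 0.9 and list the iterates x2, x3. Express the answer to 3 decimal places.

f(1.0) = -0.01212, f(0.9) = 0.06457
x2 = 0.90000 − 0.06457·(0.90000 − 1.00000) / (0.06457 − (-0.01212)) = 0.90000 − (-0.00646)/(0.07669) = 0.98420
f(0.98420) = -0.00025
x3 = 0.98420 − (-0.00025)·(0.98420 − 0.90000) / (-0.00025 − 0.06457) = 0.98420 − (-0.00002)/(-0.06482) = 0.98386

0.984, 0.984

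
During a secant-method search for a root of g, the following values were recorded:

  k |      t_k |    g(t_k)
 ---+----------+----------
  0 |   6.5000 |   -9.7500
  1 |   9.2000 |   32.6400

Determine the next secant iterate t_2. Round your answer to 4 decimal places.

t_2 = 9.2000 − 32.6400·(9.2000 − 6.5000) / (32.6400 − (-9.7500))
   = 9.2000 − (88.128000)/(42.390000) = 7.121019

7.1210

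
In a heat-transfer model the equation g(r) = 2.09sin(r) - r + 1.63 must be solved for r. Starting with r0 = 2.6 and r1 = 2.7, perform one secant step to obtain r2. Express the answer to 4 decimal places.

2.6378

g(2.6) = 0.107398, g(2.7) = -0.176776
r2 = 2.700000 − (-0.176776)·(2.700000 − 2.600000) / (-0.176776 − 0.107398) = 2.700000 − (-0.017678)/(-0.284174) = 2.637793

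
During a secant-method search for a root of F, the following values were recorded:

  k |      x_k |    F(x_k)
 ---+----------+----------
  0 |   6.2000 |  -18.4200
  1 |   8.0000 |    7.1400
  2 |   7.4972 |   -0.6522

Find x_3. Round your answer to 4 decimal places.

7.5393

x_3 = 7.4972 − (-0.6522)·(7.4972 − 8.0000) / (-0.6522 − 7.1400)
   = 7.4972 − (0.327926)/(-7.792200) = 7.539284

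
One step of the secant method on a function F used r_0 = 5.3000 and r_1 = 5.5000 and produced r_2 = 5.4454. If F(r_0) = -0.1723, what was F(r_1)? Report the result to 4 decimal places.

The secant line through (5.3000, -0.1723) and (5.5000, F(r_1)) crosses zero at r_2 = 5.4454.
So (5.3000, -0.1723), (5.5000, F(r_1)), (5.4454, 0) are collinear:
F(r_1) = -0.1723 · (5.5000 − 5.4454) / (5.3000 − 5.4454) = -0.1723 · (0.054600)/(-0.145400) = 0.064701

0.0647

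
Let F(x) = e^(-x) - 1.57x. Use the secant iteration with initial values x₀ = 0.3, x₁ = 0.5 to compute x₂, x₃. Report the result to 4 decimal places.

F(0.3) = 0.269818, F(0.5) = -0.178469
x₂ = 0.500000 − (-0.178469)·(0.500000 − 0.300000) / (-0.178469 − 0.269818) = 0.500000 − (-0.035694)/(-0.448288) = 0.420377
F(0.420377) = -0.003193
x₃ = 0.420377 − (-0.003193)·(0.420377 − 0.500000) / (-0.003193 − (-0.178469)) = 0.420377 − (0.000254)/(0.175276) = 0.418927

0.4204, 0.4189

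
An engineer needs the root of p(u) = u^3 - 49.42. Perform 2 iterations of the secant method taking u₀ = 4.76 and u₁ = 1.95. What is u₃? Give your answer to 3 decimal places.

4.086

p(4.76) = 58.43018, p(1.95) = -42.00512
u₂ = 1.95000 − (-42.00512)·(1.95000 − 4.76000) / (-42.00512 − 58.43018) = 1.95000 − (118.03440)/(-100.43530) = 3.12523
p(3.12523) = -18.89573
u₃ = 3.12523 − (-18.89573)·(3.12523 − 1.95000) / (-18.89573 − (-42.00512)) = 3.12523 − (-22.20680)/(23.10939) = 4.08617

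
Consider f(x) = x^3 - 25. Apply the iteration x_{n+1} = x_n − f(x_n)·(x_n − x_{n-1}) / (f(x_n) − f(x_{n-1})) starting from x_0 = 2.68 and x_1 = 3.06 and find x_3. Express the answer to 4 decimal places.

f(2.68) = -5.751168, f(3.06) = 3.652616
x_2 = 3.060000 − 3.652616·(3.060000 − 2.680000) / (3.652616 − (-5.751168)) = 3.060000 − (1.387994)/(9.403784) = 2.912400
f(2.912400) = -0.296796
x_3 = 2.912400 − (-0.296796)·(2.912400 − 3.060000) / (-0.296796 − 3.652616) = 2.912400 − (0.043807)/(-3.949412) = 2.923493

2.9235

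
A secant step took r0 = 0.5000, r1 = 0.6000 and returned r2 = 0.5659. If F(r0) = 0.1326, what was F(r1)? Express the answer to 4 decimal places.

-0.0686

The secant line through (0.5000, 0.1326) and (0.6000, F(r1)) crosses zero at r2 = 0.5659.
So (0.5000, 0.1326), (0.6000, F(r1)), (0.5659, 0) are collinear:
F(r1) = 0.1326 · (0.6000 − 0.5659) / (0.5000 − 0.5659) = 0.1326 · (0.034100)/(-0.065900) = -0.068614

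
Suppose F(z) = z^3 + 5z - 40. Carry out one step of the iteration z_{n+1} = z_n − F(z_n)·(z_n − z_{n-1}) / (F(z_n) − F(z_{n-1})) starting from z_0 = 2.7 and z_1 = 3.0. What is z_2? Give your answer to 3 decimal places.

F(2.7) = -6.81700, F(3.0) = 2.00000
z_2 = 3.00000 − 2.00000·(3.00000 − 2.70000) / (2.00000 − (-6.81700)) = 3.00000 − (0.60000)/(8.81700) = 2.93195

2.932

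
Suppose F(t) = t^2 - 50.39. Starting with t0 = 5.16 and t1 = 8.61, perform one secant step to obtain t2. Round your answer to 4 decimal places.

F(5.16) = -23.764400, F(8.61) = 23.742100
t2 = 8.610000 − 23.742100·(8.610000 − 5.160000) / (23.742100 − (-23.764400)) = 8.610000 − (81.910245)/(47.506500) = 6.885810

6.8858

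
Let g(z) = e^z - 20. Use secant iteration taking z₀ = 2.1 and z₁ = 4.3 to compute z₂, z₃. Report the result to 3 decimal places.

2.497, 2.727

g(2.1) = -11.83383, g(4.3) = 53.69979
z₂ = 4.30000 − 53.69979·(4.30000 − 2.10000) / (53.69979 − (-11.83383)) = 4.30000 − (118.13955)/(65.53362) = 2.49727
g(2.49727) = -7.85074
z₃ = 2.49727 − (-7.85074)·(2.49727 − 4.30000) / (-7.85074 − 53.69979) = 2.49727 − (14.15278)/(-61.55053) = 2.72721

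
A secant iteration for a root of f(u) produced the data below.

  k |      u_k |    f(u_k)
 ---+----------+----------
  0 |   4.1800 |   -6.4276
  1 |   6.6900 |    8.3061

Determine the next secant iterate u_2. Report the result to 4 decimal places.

u_2 = 6.6900 − 8.3061·(6.6900 − 4.1800) / (8.3061 − (-6.4276))
   = 6.6900 − (20.848311)/(14.733700) = 5.274991

5.2750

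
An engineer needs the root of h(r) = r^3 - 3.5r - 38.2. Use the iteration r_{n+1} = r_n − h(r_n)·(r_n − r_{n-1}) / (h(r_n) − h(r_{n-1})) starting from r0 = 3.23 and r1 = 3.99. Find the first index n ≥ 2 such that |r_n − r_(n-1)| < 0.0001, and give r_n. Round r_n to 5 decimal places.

n = 5, r_n = 3.71318

h(3.23) = -15.8067330, h(3.99) = 11.3561990
r2 = 3.9900000 − 11.3561990·(0.7600000)/(27.1629320) = 3.6722614;  |Δ| = 0.3177386
h(3.6722614) = -1.5306189
r3 = 3.6722614 − (-1.5306189)·(-0.3177386)/(-12.8868179) = 3.7100005;  |Δ| = 0.0377391
h(3.7100005) = -0.1201698
r4 = 3.7100005 − (-0.1201698)·(0.0377391)/(1.4104490) = 3.7132159;  |Δ| = 0.0032154
h(3.7132159) = 0.0014611
r5 = 3.7132159 − 0.0014611·(0.0032154)/(0.1216309) = 3.7131772;  |Δ| = 0.0000386
|r5 − r4| = 0.0000386 < 0.0001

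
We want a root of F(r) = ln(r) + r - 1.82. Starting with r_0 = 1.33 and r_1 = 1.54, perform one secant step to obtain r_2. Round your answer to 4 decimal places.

1.4506

F(1.33) = -0.204821, F(1.54) = 0.151782
r_2 = 1.540000 − 0.151782·(1.540000 − 1.330000) / (0.151782 − (-0.204821)) = 1.540000 − (0.031874)/(0.356603) = 1.450617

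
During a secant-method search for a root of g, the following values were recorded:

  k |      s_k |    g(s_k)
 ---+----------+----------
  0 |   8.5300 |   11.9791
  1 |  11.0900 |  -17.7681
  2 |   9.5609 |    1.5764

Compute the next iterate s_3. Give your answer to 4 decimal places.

s_3 = 9.5609 − 1.5764·(9.5609 − 11.0900) / (1.5764 − (-17.7681))
   = 9.5609 − (-2.410473)/(19.344500) = 9.685508

9.6855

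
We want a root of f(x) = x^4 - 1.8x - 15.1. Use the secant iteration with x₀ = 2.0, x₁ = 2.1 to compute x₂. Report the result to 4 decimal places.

2.0826

f(2.0) = -2.700000, f(2.1) = 0.568100
x₂ = 2.100000 − 0.568100·(2.100000 − 2.000000) / (0.568100 − (-2.700000)) = 2.100000 − (0.056810)/(3.268100) = 2.082617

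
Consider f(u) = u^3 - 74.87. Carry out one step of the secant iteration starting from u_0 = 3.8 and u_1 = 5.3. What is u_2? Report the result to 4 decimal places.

f(3.8) = -19.998000, f(5.3) = 74.007000
u_2 = 5.300000 − 74.007000·(5.300000 − 3.800000) / (74.007000 − (-19.998000)) = 5.300000 − (111.010500)/(94.005000) = 4.119100

4.1191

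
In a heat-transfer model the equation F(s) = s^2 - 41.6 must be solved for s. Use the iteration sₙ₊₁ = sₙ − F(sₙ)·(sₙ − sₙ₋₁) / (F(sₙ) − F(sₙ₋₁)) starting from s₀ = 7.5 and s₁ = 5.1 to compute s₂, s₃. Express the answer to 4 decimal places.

6.3373, 6.4631

F(7.5) = 14.650000, F(5.1) = -15.590000
s₂ = 5.100000 − (-15.590000)·(5.100000 − 7.500000) / (-15.590000 − 14.650000) = 5.100000 − (37.416000)/(-30.240000) = 6.337302
F(6.337302) = -1.438609
s₃ = 6.337302 − (-1.438609)·(6.337302 − 5.100000) / (-1.438609 − (-15.590000)) = 6.337302 − (-1.779993)/(14.151391) = 6.463084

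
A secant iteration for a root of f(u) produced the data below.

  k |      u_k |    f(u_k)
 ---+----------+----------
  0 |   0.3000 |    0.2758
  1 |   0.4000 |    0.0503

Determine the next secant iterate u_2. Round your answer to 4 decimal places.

u_2 = 0.4000 − 0.0503·(0.4000 − 0.3000) / (0.0503 − 0.2758)
   = 0.4000 − (0.005030)/(-0.225500) = 0.422306

0.4223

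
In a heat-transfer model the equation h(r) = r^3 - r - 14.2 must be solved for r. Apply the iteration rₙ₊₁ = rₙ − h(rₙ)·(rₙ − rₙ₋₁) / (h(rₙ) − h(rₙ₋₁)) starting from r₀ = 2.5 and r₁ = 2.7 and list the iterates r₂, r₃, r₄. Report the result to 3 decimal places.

2.556, 2.559, 2.559

h(2.5) = -1.07500, h(2.7) = 2.78300
r₂ = 2.70000 − 2.78300·(2.70000 − 2.50000) / (2.78300 − (-1.07500)) = 2.70000 − (0.55660)/(3.85800) = 2.55573
h(2.55573) = -0.06236
r₃ = 2.55573 − (-0.06236)·(2.55573 − 2.70000) / (-0.06236 − 2.78300) = 2.55573 − (0.00900)/(-2.84536) = 2.55889
h(2.55889) = -0.00349
r₄ = 2.55889 − (-0.00349)·(2.55889 − 2.55573) / (-0.00349 − (-0.06236)) = 2.55889 − (-0.00001)/(0.05887) = 2.55908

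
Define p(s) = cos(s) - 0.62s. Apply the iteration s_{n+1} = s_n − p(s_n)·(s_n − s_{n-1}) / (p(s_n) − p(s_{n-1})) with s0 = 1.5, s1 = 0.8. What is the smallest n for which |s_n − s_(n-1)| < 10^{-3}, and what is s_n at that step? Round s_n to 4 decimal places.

n = 4, s_n = 0.9449

p(1.5) = -0.859263, p(0.8) = 0.200707
s2 = 0.800000 − 0.200707·(-0.700000)/(1.059970) = 0.932546;  |Δ| = 0.132546
p(0.932546) = 0.017613
s3 = 0.932546 − 0.017613·(0.132546)/(-0.183094) = 0.945296;  |Δ| = 0.012750
p(0.945296) = -0.000581
s4 = 0.945296 − (-0.000581)·(0.012750)/(-0.018193) = 0.944889;  |Δ| = 0.000407
|s4 − s3| = 0.000407 < 10^{-3}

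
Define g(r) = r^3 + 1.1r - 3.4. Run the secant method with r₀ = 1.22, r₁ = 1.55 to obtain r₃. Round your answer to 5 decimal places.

g(1.22) = -0.2421520, g(1.55) = 2.0288750
r₂ = 1.5500000 − 2.0288750·(1.5500000 − 1.2200000) / (2.0288750 − (-0.2421520)) = 1.5500000 − (0.6695288)/(2.2710270) = 1.2551868
g(1.2551868) = -0.0417554
r₃ = 1.2551868 − (-0.0417554)·(1.2551868 − 1.5500000) / (-0.0417554 − 2.0288750) = 1.2551868 − (0.0123100)/(-2.0706304) = 1.2611319

1.26113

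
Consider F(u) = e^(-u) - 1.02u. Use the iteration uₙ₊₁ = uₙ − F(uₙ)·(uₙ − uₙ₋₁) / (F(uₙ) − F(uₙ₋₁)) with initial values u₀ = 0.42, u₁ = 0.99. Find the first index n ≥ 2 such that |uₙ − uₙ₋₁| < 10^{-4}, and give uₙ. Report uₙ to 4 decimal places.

n = 5, uₙ = 0.5600

F(0.42) = 0.228647, F(0.99) = -0.638223
u₂ = 0.990000 − (-0.638223)·(0.570000)/(-0.866870) = 0.570344;  |Δ| = 0.419656
F(0.570344) = -0.016420
u₃ = 0.570344 − (-0.016420)·(-0.419656)/(0.621803) = 0.559262;  |Δ| = 0.011082
F(0.559262) = 0.001183
u₄ = 0.559262 − 0.001183·(-0.011082)/(0.017603) = 0.560007;  |Δ| = 0.000745
F(0.560007) = -0.000002
u₅ = 0.560007 − (-0.000002)·(0.000745)/(-0.001185) = 0.560006;  |Δ| = 0.000001
|u₅ − u₄| = 0.000001 < 10^{-4}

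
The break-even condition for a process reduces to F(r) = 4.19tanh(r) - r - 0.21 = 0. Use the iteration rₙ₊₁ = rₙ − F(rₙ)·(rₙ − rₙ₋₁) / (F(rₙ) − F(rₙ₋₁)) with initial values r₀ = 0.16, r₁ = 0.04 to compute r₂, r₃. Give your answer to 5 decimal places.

F(0.16) = 0.2947372, F(0.04) = -0.0824893
r₂ = 0.0400000 − (-0.0824893)·(0.0400000 − 0.1600000) / (-0.0824893 − 0.2947372) = 0.0400000 − (0.0098987)/(-0.3772266) = 0.0662408
F(0.0662408) = 0.0009029
r₃ = 0.0662408 − 0.0009029·(0.0662408 − 0.0400000) / (0.0009029 − (-0.0824893)) = 0.0662408 − (0.0000237)/(0.0833922) = 0.0659567

0.06624, 0.06596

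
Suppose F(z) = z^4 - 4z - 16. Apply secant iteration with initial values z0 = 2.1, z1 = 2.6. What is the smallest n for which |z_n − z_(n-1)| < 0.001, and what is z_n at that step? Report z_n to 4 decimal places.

F(2.1) = -4.951900, F(2.6) = 19.297600
z2 = 2.600000 − 19.297600·(0.500000)/(24.249500) = 2.202103;  |Δ| = 0.397897
F(2.202103) = -1.293107
z3 = 2.202103 − (-1.293107)·(-0.397897)/(-20.590707) = 2.227091;  |Δ| = 0.024988
F(2.227091) = -0.307405
z4 = 2.227091 − (-0.307405)·(0.024988)/(0.985703) = 2.234884;  |Δ| = 0.007793
F(2.234884) = 0.007563
z5 = 2.234884 − 0.007563·(0.007793)/(0.314968) = 2.234697;  |Δ| = 0.000187
|z5 − z4| = 0.000187 < 0.001

n = 5, z_n = 2.2347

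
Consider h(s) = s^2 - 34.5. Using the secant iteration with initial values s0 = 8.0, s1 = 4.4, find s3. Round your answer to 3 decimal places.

5.911

h(8.0) = 29.50000, h(4.4) = -15.14000
s2 = 4.40000 − (-15.14000)·(4.40000 − 8.00000) / (-15.14000 − 29.50000) = 4.40000 − (54.50400)/(-44.64000) = 5.62097
h(5.62097) = -2.90472
s3 = 5.62097 − (-2.90472)·(5.62097 − 4.40000) / (-2.90472 − (-15.14000)) = 5.62097 − (-3.54657)/(12.23528) = 5.91083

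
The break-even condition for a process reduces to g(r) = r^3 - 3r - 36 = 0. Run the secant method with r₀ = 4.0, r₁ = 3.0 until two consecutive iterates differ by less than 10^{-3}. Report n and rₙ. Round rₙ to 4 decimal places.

g(4.0) = 16.000000, g(3.0) = -18.000000
r₂ = 3.000000 − (-18.000000)·(-1.000000)/(-34.000000) = 3.529412;  |Δ| = 0.529412
g(3.529412) = -2.623244
r₃ = 3.529412 − (-2.623244)·(0.529412)/(15.376756) = 3.619728;  |Δ| = 0.090317
g(3.619728) = 0.568065
r₄ = 3.619728 − 0.568065·(0.090317)/(3.191310) = 3.603652;  |Δ| = 0.016077
g(3.603652) = -0.012834
r₅ = 3.603652 − (-0.012834)·(-0.016077)/(-0.580899) = 3.604007;  |Δ| = 0.000355
|r₅ − r₄| = 0.000355 < 10^{-3}

n = 5, rₙ = 3.6040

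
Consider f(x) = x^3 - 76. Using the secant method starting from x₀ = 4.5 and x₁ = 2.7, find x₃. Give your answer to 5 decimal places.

f(4.5) = 15.1250000, f(2.7) = -56.3170000
x₂ = 2.7000000 − (-56.3170000)·(2.7000000 − 4.5000000) / (-56.3170000 − 15.1250000) = 2.7000000 − (101.3706000)/(-71.4420000) = 4.1189216
f(4.1189216) = -6.1203710
x₃ = 4.1189216 − (-6.1203710)·(4.1189216 − 2.7000000) / (-6.1203710 − (-56.3170000)) = 4.1189216 − (-8.6843269)/(50.1966290) = 4.2919278

4.29193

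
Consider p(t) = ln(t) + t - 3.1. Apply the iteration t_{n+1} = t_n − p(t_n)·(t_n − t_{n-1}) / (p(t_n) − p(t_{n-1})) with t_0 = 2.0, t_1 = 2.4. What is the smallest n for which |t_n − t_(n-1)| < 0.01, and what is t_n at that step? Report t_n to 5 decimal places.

n = 3, t_n = 2.27708

p(2.0) = -0.4068528, p(2.4) = 0.1754687
t_2 = 2.4000000 − 0.1754687·(0.4000000)/(0.5823216) = 2.2794695;  |Δ| = 0.1205305
p(2.2794695) = 0.0034123
t_3 = 2.2794695 − 0.0034123·(-0.1205305)/(-0.1720565) = 2.2770791;  |Δ| = 0.0023904
|t_3 − t_2| = 0.0023904 < 0.01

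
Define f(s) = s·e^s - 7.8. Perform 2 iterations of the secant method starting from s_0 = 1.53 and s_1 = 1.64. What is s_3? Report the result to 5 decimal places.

1.59017

f(1.53) = -0.7341895, f(1.64) = 0.6544780
s_2 = 1.6400000 − 0.6544780·(1.6400000 − 1.5300000) / (0.6544780 − (-0.7341895)) = 1.6400000 − (0.0719926)/(1.3886675) = 1.5881571
f(1.5881571) = -0.0264158
s_3 = 1.5881571 − (-0.0264158)·(1.5881571 − 1.6400000) / (-0.0264158 − 0.6544780) = 1.5881571 − (0.0013695)/(-0.6808938) = 1.5901684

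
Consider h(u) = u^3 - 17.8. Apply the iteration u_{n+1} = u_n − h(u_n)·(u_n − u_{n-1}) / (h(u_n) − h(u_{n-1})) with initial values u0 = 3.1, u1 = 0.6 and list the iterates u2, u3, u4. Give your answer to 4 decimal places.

2.0864, 3.5479, 2.4445

h(3.1) = 11.991000, h(0.6) = -17.584000
u2 = 0.600000 − (-17.584000)·(0.600000 − 3.100000) / (-17.584000 − 11.991000) = 0.600000 − (43.960000)/(-29.575000) = 2.086391
h(2.086391) = -8.717889
u3 = 2.086391 − (-8.717889)·(2.086391 − 0.600000) / (-8.717889 − (-17.584000)) = 2.086391 − (-12.958188)/(8.866111) = 3.547932
h(3.547932) = 26.860728
u4 = 3.547932 − 26.860728·(3.547932 − 2.086391) / (26.860728 − (-8.717889)) = 3.547932 − (39.258064)/(35.578617) = 2.444514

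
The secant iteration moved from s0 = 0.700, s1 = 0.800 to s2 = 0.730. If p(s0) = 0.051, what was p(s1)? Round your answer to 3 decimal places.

The secant line through (0.700, 0.051) and (0.800, p(s1)) crosses zero at s2 = 0.730.
So (0.700, 0.051), (0.800, p(s1)), (0.730, 0) are collinear:
p(s1) = 0.051 · (0.800 − 0.730) / (0.700 − 0.730) = 0.051 · (0.07000)/(-0.03000) = -0.11900

-0.119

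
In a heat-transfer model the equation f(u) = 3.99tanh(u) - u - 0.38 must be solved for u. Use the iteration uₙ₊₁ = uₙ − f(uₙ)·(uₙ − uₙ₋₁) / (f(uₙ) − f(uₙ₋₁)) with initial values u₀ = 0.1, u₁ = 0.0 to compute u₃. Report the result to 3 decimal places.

0.128

f(0.1) = -0.08232, f(0.0) = -0.38000
u₂ = 0.00000 − (-0.38000)·(0.00000 − 0.10000) / (-0.38000 − (-0.08232)) = 0.00000 − (0.03800)/(-0.29768) = 0.12766
f(0.12766) = -0.00106
u₃ = 0.12766 − (-0.00106)·(0.12766 − 0.00000) / (-0.00106 − (-0.38000)) = 0.12766 − (-0.00014)/(0.37894) = 0.12801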